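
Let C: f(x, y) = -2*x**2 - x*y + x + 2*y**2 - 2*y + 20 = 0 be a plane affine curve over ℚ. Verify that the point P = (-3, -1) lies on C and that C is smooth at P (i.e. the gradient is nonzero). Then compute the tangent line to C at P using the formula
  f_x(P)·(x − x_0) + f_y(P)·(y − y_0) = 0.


Tangent line at P: 14*x - 3*y + 39 = 0.

Step 1: f(-3, -1) = 0, so P lies on C.
Step 2: partial derivatives
  f_x(x, y) = -4*x - y + 1, f_y(x, y) = -x + 4*y - 2.
  f_x(P) = 14, f_y(P) = -3 (gradient nonzero, so P is smooth).
Step 3: tangent line at P: 14·(x − -3) + -3·(y − -1) = 0.
Expanding: 14*x - 3*y + 39 = 0.


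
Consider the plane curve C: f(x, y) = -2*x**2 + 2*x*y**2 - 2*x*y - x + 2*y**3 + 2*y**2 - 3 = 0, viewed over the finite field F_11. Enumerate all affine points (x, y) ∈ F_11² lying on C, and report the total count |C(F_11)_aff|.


Affine F_11-points: {(0, 5), (0, 7), (0, 9), (1, 2), (3, 5), (3, 6), (3, 7), (6, 1), (6, 2), (7, 4), (10, 1), (10, 4), (10, 6)}; count = 13.

For each of the 121 pairs (x, y) ∈ F_11², evaluate f(x, y) mod 11. Record the zeros.
  x = 0: [0↦8, 1↦1, 2↦10, 3↦3, 4↦3, 5↦0, 6↦6, 7↦0, 8↦5, 9↦0, 10↦8]  zeros at y ∈ {5, 7, 9}
  x = 1: [0↦5, 1↦9, 2↦0, 3↦1, 4↦2, 5↦4, 6↦8, 7↦4, 8↦4, 9↦9, 10↦9]  zeros at y ∈ {2}
  x = 2: [0↦9, 1↦2, 2↦8, 3↦6, 4↦8, 5↦4, 6↦6, 7↦4, 8↦10, 9↦3, 10↦6]  zeros at y ∈ ∅
  x = 3: [0↦9, 1↦2, 2↦1, 3↦7, 4↦10, 5↦0, 6↦0, 7↦0, 8↦1, 9↦4, 10↦10]  zeros at y ∈ {5, 6, 7}
  x = 4: [0↦5, 1↦9, 2↦1, 3↦4, 4↦8, 5↦3, 6↦1, 7↦3, 8↦10, 9↦1, 10↦10]  zeros at y ∈ ∅
  x = 5: [0↦8, 1↦1, 2↦8, 3↦8, 4↦2, 5↦2, 6↦9, 7↦2, 8↦4, 9↦5, 10↦6]  zeros at y ∈ ∅
  x = 6: [0↦7, 1↦0, 2↦0, 3↦8, 4↦3, 5↦8, 6↦2, 7↦8, 8↦5, 9↦5, 10↦9]  zeros at y ∈ {1, 2}
  x = 7: [0↦2, 1↦6, 2↦10, 3↦4, 4↦0, 5↦10, 6↦2, 7↦10, 8↦2, 9↦1, 10↦8]  zeros at y ∈ {4}
  x = 8: [0↦4, 1↦8, 2↦5, 3↦7, 4↦4, 5↦8, 6↦9, 7↦8, 8↦6, 9↦4, 10↦3]  zeros at y ∈ ∅
  x = 9: [0↦2, 1↦6, 2↦7, 3↦6, 4↦4, 5↦2, 6↦1, 7↦2, 8↦6, 9↦3, 10↦5]  zeros at y ∈ ∅
  x = 10: [0↦7, 1↦0, 2↦5, 3↦1, 4↦0, 5↦3, 6↦0, 7↦3, 8↦2, 9↦9, 10↦3]  zeros at y ∈ {1, 4, 6}
Collecting zeros: affine points = {(0, 5), (0, 7), (0, 9), (1, 2), (3, 5), (3, 6), (3, 7), (6, 1), (6, 2), (7, 4), (10, 1), (10, 4), (10, 6)}.
Total count |C(F_11)_aff| = 13.


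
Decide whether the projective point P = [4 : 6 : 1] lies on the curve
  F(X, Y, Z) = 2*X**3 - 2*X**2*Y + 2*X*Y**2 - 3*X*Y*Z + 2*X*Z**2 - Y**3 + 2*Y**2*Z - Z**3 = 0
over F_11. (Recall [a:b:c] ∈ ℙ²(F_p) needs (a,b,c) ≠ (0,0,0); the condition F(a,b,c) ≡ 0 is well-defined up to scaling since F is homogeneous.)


F(4,6,1) ≡ 4 (mod 11); P is NOT on the curve.

Evaluate F(4, 6, 1) term-by-term (mod 11).
  2*X**3 ↦ 2·64·1·1 = 128
  -2*X**2*Y ↦ -2·16·6·1 = -192
  2*X*Y**2 ↦ 2·4·36·1 = 288
  -3*X*Y*Z ↦ -3·4·6·1 = -72
  2*X*Z**2 ↦ 2·4·1·1 = 8
  -Y**3 ↦ -1·1·216·1 = -216
  2*Y**2*Z ↦ 2·1·36·1 = 72
  -Z**3 ↦ -1·1·1·1 = -1
Sum: F(4, 6, 1) = (128) + (-192) + (288) + (-72) + (8) + (-216) + (72) + (-1) = 15.
Reducing mod 11: 15 ≡ 4 (mod 11).
Since F(a, b, c) ≡ 4 ≠ 0 (mod 11), P does NOT lie on the curve.


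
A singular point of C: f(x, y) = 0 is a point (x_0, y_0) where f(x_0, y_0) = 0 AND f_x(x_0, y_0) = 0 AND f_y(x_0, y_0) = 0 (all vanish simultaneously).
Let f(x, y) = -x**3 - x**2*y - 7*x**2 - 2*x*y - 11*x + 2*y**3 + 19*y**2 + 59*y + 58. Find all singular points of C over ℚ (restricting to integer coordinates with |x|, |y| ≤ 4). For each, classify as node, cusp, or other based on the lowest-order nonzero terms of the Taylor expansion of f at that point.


Singular points: {(-1, -3)}; classification: node.

Compute partial derivatives:
  f_x = -3*x**2 - 2*x*y - 14*x - 2*y - 11.
  f_y = -x**2 - 2*x + 6*y**2 + 38*y + 59.
Scan x_0 ∈ {−4, ..., 4}. For each x_0, f_y(x_0, y) is a polynomial in y; find its integer roots y ∈ {−4, ..., 4}, then test f_x and f at those candidates.
  x = -4: f_y(-4, y) = 6*y**2 + 38*y + 51; no integer root y with |y| ≤ 4.
  x = -3: f_y(-3, y) = 6*y**2 + 38*y + 56; vanishes at y ∈ {-4}. (-3, -4): f_x = -12 ≠ 0.
  x = -2: f_y(-2, y) = 6*y**2 + 38*y + 59; no integer root y with |y| ≤ 4.
  x = -1: f_y(-1, y) = 6*y**2 + 38*y + 60; vanishes at y ∈ {-3}. (-1, -3): f_x = 0, f = 0 — SINGULAR.
  x = 0: f_y(0, y) = 6*y**2 + 38*y + 59; no integer root y with |y| ≤ 4.
  x = 1: f_y(1, y) = 6*y**2 + 38*y + 56; vanishes at y ∈ {-4}. (1, -4): f_x = -12 ≠ 0.
  x = 2: f_y(2, y) = 6*y**2 + 38*y + 51; no integer root y with |y| ≤ 4.
  x = 3: f_y(3, y) = 6*y**2 + 38*y + 44; no integer root y with |y| ≤ 4.
  x = 4: f_y(4, y) = 6*y**2 + 38*y + 35; no integer root y with |y| ≤ 4.
Only singular point on the grid: (-1, -3).
Classify: substitute x = -1 + u, y = -3 + v and expand: f = -u**3 - u**2*v - u**2 + 2*v**3 + v**2.
No constant or linear terms (consistent with a singular point). Quadratic part: -u**2 + v**2. Cubic part: -u**3 - u**2*v + 2*v**3.
The quadratic part v**2 - u**2 = (v − u)(v + u) splits into two distinct linear factors, so there are two distinct tangent lines y − -3 = ±(x − -1) — this is a node (ordinary double point).
Classification: node.


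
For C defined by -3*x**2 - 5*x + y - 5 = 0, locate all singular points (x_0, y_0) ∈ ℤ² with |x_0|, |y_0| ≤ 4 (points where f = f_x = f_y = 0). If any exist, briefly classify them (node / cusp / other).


No singular points in the scanned grid; C is smooth there.

Compute partial derivatives:
  f_x = -6*x - 5.
  f_y = 1.
f_y = 1 is a nonzero constant, so f_y never vanishes: no point (x, y) can satisfy f = f_x = f_y = 0. In particular no (x, y) ∈ {−4, ..., 4}² is singular; the curve is smooth.


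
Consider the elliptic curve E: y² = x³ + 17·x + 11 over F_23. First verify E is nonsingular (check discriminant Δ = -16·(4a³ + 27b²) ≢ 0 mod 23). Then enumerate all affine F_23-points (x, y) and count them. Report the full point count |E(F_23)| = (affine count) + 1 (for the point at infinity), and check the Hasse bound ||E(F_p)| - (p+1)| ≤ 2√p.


Affine points = {(1, 11), (1, 12), (7, 6), (7, 17), (10, 10), (10, 13), (14, 7), (14, 16), (16, 3), (16, 20), (18, 10), (18, 13), (20, 5), (20, 18), (22, 4), (22, 19)}; affine count = 16; |E(F_23)| = 17.

Discriminant check: Δ ∝ 4a³ + 27b² = 4·17³ + 27·11² = 4·4913 + 27·121 ≡ 11 (mod 23). Nonzero ⇒ E is nonsingular.
For each x ∈ F_23, compute rhs = x³ + 17·x + 11 mod 23, then count y ∈ F_23 with y² ≡ rhs.
  x = 0: rhs = 11, matching y values: none (0 points).
  x = 1: rhs = 6, matching y values: 11, 12 (2 points).
  x = 2: rhs = 7, matching y values: none (0 points).
  x = 3: rhs = 20, matching y values: none (0 points).
  x = 4: rhs = 5, matching y values: none (0 points).
  x = 5: rhs = 14, matching y values: none (0 points).
  x = 6: rhs = 7, matching y values: none (0 points).
  x = 7: rhs = 13, matching y values: 6, 17 (2 points).
  x = 8: rhs = 15, matching y values: none (0 points).
  x = 9: rhs = 19, matching y values: none (0 points).
  x = 10: rhs = 8, matching y values: 10, 13 (2 points).
  x = 11: rhs = 11, matching y values: none (0 points).
  x = 12: rhs = 11, matching y values: none (0 points).
  x = 13: rhs = 14, matching y values: none (0 points).
  x = 14: rhs = 3, matching y values: 7, 16 (2 points).
  x = 15: rhs = 7, matching y values: none (0 points).
  x = 16: rhs = 9, matching y values: 3, 20 (2 points).
  x = 17: rhs = 15, matching y values: none (0 points).
  x = 18: rhs = 8, matching y values: 10, 13 (2 points).
  x = 19: rhs = 17, matching y values: none (0 points).
  x = 20: rhs = 2, matching y values: 5, 18 (2 points).
  x = 21: rhs = 15, matching y values: none (0 points).
  x = 22: rhs = 16, matching y values: 4, 19 (2 points).
Total affine count: 16.
Full point count |E(F_23)| = 16 + 1 = 17.
Hasse bound: |17 − (23+1)| = |-7| = 7 ≤ 2√23 ≈ 9.5917 ✓.


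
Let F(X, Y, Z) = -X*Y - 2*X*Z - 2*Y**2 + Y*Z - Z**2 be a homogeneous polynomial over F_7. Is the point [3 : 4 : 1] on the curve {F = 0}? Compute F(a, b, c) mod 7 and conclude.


F(3,4,1) ≡ 2 (mod 7); P is NOT on the curve.

Evaluate F(3, 4, 1) term-by-term (mod 7).
  -X*Y ↦ -1·3·4·1 = -12
  -2*X*Z ↦ -2·3·1·1 = -6
  -2*Y**2 ↦ -2·1·16·1 = -32
  Y*Z ↦ 1·1·4·1 = 4
  -Z**2 ↦ -1·1·1·1 = -1
Sum: F(3, 4, 1) = (-12) + (-6) + (-32) + (4) + (-1) = -47.
Reducing mod 7: -47 ≡ 2 (mod 7).
Since F(a, b, c) ≡ 2 ≠ 0 (mod 7), P does NOT lie on the curve.


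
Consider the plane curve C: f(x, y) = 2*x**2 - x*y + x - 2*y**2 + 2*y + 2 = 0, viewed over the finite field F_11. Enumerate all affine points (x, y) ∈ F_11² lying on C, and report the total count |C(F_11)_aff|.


Affine F_11-points: {(0, 4), (0, 8), (3, 6), (3, 10), (4, 5), (5, 6), (5, 9), (7, 4), (7, 10), (9, 5), (9, 8), (10, 9)}; count = 12.

For each of the 121 pairs (x, y) ∈ F_11², evaluate f(x, y) mod 11. Record the zeros.
  x = 0: [0↦2, 1↦2, 2↦9, 3↦1, 4↦0, 5↦6, 6↦8, 7↦6, 8↦0, 9↦1, 10↦9]  zeros at y ∈ {4, 8}
  x = 1: [0↦5, 1↦4, 2↦10, 3↦1, 4↦10, 5↦4, 6↦5, 7↦2, 8↦6, 9↦6, 10↦2]  zeros at y ∈ ∅
  x = 2: [0↦1, 1↦10, 2↦4, 3↦5, 4↦2, 5↦6, 6↦6, 7↦2, 8↦5, 9↦4, 10↦10]  zeros at y ∈ ∅
  x = 3: [0↦1, 1↦9, 2↦2, 3↦2, 4↦9, 5↦1, 6↦0, 7↦6, 8↦8, 9↦6, 10↦0]  zeros at y ∈ {6, 10}
  x = 4: [0↦5, 1↦1, 2↦4, 3↦3, 4↦9, 5↦0, 6↦9, 7↦3, 8↦4, 9↦1, 10↦5]  zeros at y ∈ {5}
  x = 5: [0↦2, 1↦8, 2↦10, 3↦8, 4↦2, 5↦3, 6↦0, 7↦4, 8↦4, 9↦0, 10↦3]  zeros at y ∈ {6, 9}
  x = 6: [0↦3, 1↦8, 2↦9, 3↦6, 4↦10, 5↦10, 6↦6, 7↦9, 8↦8, 9↦3, 10↦5]  zeros at y ∈ ∅
  x = 7: [0↦8, 1↦1, 2↦1, 3↦8, 4↦0, 5↦10, 6↦5, 7↦7, 8↦5, 9↦10, 10↦0]  zeros at y ∈ {4, 10}
  x = 8: [0↦6, 1↦9, 2↦8, 3↦3, 4↦5, 5↦3, 6↦8, 7↦9, 8↦6, 9↦10, 10↦10]  zeros at y ∈ ∅
  x = 9: [0↦8, 1↦10, 2↦8, 3↦2, 4↦3, 5↦0, 6↦4, 7↦4, 8↦0, 9↦3, 10↦2]  zeros at y ∈ {5, 8}
  x = 10: [0↦3, 1↦4, 2↦1, 3↦5, 4↦5, 5↦1, 6↦4, 7↦3, 8↦9, 9↦0, 10↦9]  zeros at y ∈ {9}
Collecting zeros: affine points = {(0, 4), (0, 8), (3, 6), (3, 10), (4, 5), (5, 6), (5, 9), (7, 4), (7, 10), (9, 5), (9, 8), (10, 9)}.
Total count |C(F_11)_aff| = 12.


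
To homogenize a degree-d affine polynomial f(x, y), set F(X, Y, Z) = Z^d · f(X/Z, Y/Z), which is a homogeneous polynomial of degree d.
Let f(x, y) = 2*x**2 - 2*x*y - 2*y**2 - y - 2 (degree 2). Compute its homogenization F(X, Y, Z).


F(X, Y, Z) = 2*X**2 - 2*X*Y - 2*Y**2 - Y*Z - 2*Z**2

deg(f) = 2.
Substitute x = X/Z, y = Y/Z into f, then multiply by Z^2.
  monomial 2·x^2·y^0 ↦ 2·X^2·Y^0·Z^0.
  monomial -2·x^1·y^1 ↦ -2·X^1·Y^1·Z^0.
  monomial -2·x^0·y^2 ↦ -2·X^0·Y^2·Z^0.
  monomial -1·x^0·y^1 ↦ -1·X^0·Y^1·Z^1.
  monomial -2·x^0·y^0 ↦ -2·X^0·Y^0·Z^2.
Collecting: F(X, Y, Z) = 2*X**2 - 2*X*Y - 2*Y**2 - Y*Z - 2*Z**2.


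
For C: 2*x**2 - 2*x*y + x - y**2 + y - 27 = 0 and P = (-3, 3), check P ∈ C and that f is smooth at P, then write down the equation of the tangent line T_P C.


Tangent line at P: -17*x + y - 54 = 0.

Step 1: f(-3, 3) = 0, so P lies on C.
Step 2: partial derivatives
  f_x(x, y) = 4*x - 2*y + 1, f_y(x, y) = -2*x - 2*y + 1.
  f_x(P) = -17, f_y(P) = 1 (gradient nonzero, so P is smooth).
Step 3: tangent line at P: -17·(x − -3) + 1·(y − 3) = 0.
Expanding: -17*x + y - 54 = 0.


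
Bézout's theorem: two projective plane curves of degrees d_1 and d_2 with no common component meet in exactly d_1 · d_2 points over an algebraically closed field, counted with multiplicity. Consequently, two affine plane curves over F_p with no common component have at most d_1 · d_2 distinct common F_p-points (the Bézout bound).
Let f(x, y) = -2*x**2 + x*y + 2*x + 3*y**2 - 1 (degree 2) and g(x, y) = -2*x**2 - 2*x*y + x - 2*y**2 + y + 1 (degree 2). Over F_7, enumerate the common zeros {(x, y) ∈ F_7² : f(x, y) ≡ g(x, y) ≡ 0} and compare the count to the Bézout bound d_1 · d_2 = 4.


Common zeros: {(3, 1), (4, 5)}; count = 2; Bézout bound = 4.

deg(f) = 2, deg(g) = 2, so Bézout bound = 4.
Scan x ∈ F_7. For each x, list the y ∈ F_7 with f(x, y) ≡ 0 and those with g(x, y) ≡ 0 (mod 7); the common zeros in that column are the intersection.
  x = 0: f ≡ 0 at y ∈ ∅; g ≡ 0 at y ∈ {1, 3}; common: ∅.
  x = 1: f ≡ 0 at y ∈ ∅; g ≡ 0 at y ∈ {0, 3}; common: ∅.
  x = 2: f ≡ 0 at y ∈ {1, 3}; g ≡ 0 at y ∈ {4, 5}; common: ∅.
  x = 3: f ≡ 0 at y ∈ {1, 5}; g ≡ 0 at y ∈ {0, 1}; common: {1}.
  x = 4: f ≡ 0 at y ∈ {3, 5}; g ≡ 0 at y ∈ {2, 5}; common: {5}.
  x = 5: f ≡ 0 at y ∈ ∅; g ≡ 0 at y ∈ {2, 4}; common: ∅.
  x = 6: f ≡ 0 at y ∈ ∅; g ≡ 0 at y ∈ {6}; common: ∅.
Collecting: common zeros = {(3, 1), (4, 5)}, so the count is 2.
Comparison with the Bézout bound: 2 ≤ 4 = deg(f)·deg(g), as expected for curves with no common component (the affine F_7-count falls short of the bound because intersections may lie at infinity, over extension fields, or carry multiplicity).


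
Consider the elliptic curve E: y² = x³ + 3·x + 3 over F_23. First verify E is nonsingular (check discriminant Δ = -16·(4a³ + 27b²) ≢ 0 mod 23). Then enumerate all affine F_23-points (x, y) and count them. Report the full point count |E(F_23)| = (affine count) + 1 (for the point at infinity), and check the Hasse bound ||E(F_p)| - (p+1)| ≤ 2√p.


Affine points = {(0, 7), (0, 16), (3, 4), (3, 19), (9, 0), (13, 10), (13, 13), (14, 11), (14, 12), (18, 1), (18, 22), (20, 6), (20, 17), (21, 9), (21, 14)}; affine count = 15; |E(F_23)| = 16.

Discriminant check: Δ ∝ 4a³ + 27b² = 4·3³ + 27·3² = 4·27 + 27·9 ≡ 6 (mod 23). Nonzero ⇒ E is nonsingular.
For each x ∈ F_23, compute rhs = x³ + 3·x + 3 mod 23, then count y ∈ F_23 with y² ≡ rhs.
  x = 0: rhs = 3, matching y values: 7, 16 (2 points).
  x = 1: rhs = 7, matching y values: none (0 points).
  x = 2: rhs = 17, matching y values: none (0 points).
  x = 3: rhs = 16, matching y values: 4, 19 (2 points).
  x = 4: rhs = 10, matching y values: none (0 points).
  x = 5: rhs = 5, matching y values: none (0 points).
  x = 6: rhs = 7, matching y values: none (0 points).
  x = 7: rhs = 22, matching y values: none (0 points).
  x = 8: rhs = 10, matching y values: none (0 points).
  x = 9: rhs = 0, matching y values: 0 (1 points).
  x = 10: rhs = 21, matching y values: none (0 points).
  x = 11: rhs = 10, matching y values: none (0 points).
  x = 12: rhs = 19, matching y values: none (0 points).
  x = 13: rhs = 8, matching y values: 10, 13 (2 points).
  x = 14: rhs = 6, matching y values: 11, 12 (2 points).
  x = 15: rhs = 19, matching y values: none (0 points).
  x = 16: rhs = 7, matching y values: none (0 points).
  x = 17: rhs = 22, matching y values: none (0 points).
  x = 18: rhs = 1, matching y values: 1, 22 (2 points).
  x = 19: rhs = 19, matching y values: none (0 points).
  x = 20: rhs = 13, matching y values: 6, 17 (2 points).
  x = 21: rhs = 12, matching y values: 9, 14 (2 points).
  x = 22: rhs = 22, matching y values: none (0 points).
Total affine count: 15.
Full point count |E(F_23)| = 15 + 1 = 16.
Hasse bound: |16 − (23+1)| = |-8| = 8 ≤ 2√23 ≈ 9.5917 ✓.


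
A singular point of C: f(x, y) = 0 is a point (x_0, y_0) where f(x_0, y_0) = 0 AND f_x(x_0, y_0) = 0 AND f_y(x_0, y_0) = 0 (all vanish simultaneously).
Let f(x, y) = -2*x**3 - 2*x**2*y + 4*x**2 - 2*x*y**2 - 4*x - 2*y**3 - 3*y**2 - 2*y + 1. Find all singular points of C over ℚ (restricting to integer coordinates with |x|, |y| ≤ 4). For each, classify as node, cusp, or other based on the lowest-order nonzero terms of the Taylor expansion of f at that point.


Singular points: {(1, -1)}; classification: cusp.

Compute partial derivatives:
  f_x = -6*x**2 - 4*x*y + 8*x - 2*y**2 - 4.
  f_y = -2*x**2 - 4*x*y - 6*y**2 - 6*y - 2.
Scan x_0 ∈ {−4, ..., 4}. For each x_0, f_y(x_0, y) is a polynomial in y; find its integer roots y ∈ {−4, ..., 4}, then test f_x and f at those candidates.
  x = -4: f_y(-4, y) = -6*y**2 + 10*y - 34; no integer root y with |y| ≤ 4.
  x = -3: f_y(-3, y) = -6*y**2 + 6*y - 20; no integer root y with |y| ≤ 4.
  x = -2: f_y(-2, y) = -6*y**2 + 2*y - 10; no integer root y with |y| ≤ 4.
  x = -1: f_y(-1, y) = -6*y**2 - 2*y - 4; no integer root y with |y| ≤ 4.
  x = 0: f_y(0, y) = -6*y**2 - 6*y - 2; no integer root y with |y| ≤ 4.
  x = 1: f_y(1, y) = -6*y**2 - 10*y - 4; vanishes at y ∈ {-1}. (1, -1): f_x = 0, f = 0 — SINGULAR.
  x = 2: f_y(2, y) = -6*y**2 - 14*y - 10; no integer root y with |y| ≤ 4.
  x = 3: f_y(3, y) = -6*y**2 - 18*y - 20; no integer root y with |y| ≤ 4.
  x = 4: f_y(4, y) = -6*y**2 - 22*y - 34; no integer root y with |y| ≤ 4.
Only singular point on the grid: (1, -1).
Classify: substitute x = 1 + u, y = -1 + v and expand: f = -2*u**3 - 2*u**2*v - 2*u*v**2 - 2*v**3 + v**2.
No constant or linear terms (consistent with a singular point). Quadratic part: v**2. Cubic part: -2*u**3 - 2*u**2*v - 2*u*v**2 - 2*v**3.
The quadratic part v**2 is a perfect square, so there is a single (double) tangent line v = 0, i.e. y = -1. Restricting the cubic part to that line (v = 0) leaves -2*u**3 ≠ 0, so f is not divisible by v and the branch is v² ≈ 2*u**3 to lowest order — this is a cusp.
Classification: cusp.


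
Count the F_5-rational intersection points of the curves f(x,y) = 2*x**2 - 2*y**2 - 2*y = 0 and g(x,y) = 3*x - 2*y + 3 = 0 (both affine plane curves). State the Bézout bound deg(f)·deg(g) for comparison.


Common zeros: {(0, 4)}; count = 1; Bézout bound = 2.

deg(f) = 2, deg(g) = 1, so Bézout bound = 2.
Scan x ∈ F_5. For each x, list the y ∈ F_5 with f(x, y) ≡ 0 and those with g(x, y) ≡ 0 (mod 5); the common zeros in that column are the intersection.
  x = 0: f ≡ 0 at y ∈ {0, 4}; g ≡ 0 at y ∈ {4}; common: {4}.
  x = 1: f ≡ 0 at y ∈ {2}; g ≡ 0 at y ∈ {3}; common: ∅.
  x = 2: f ≡ 0 at y ∈ ∅; g ≡ 0 at y ∈ {2}; common: ∅.
  x = 3: f ≡ 0 at y ∈ ∅; g ≡ 0 at y ∈ {1}; common: ∅.
  x = 4: f ≡ 0 at y ∈ {2}; g ≡ 0 at y ∈ {0}; common: ∅.
Collecting: common zeros = {(0, 4)}, so the count is 1.
Comparison with the Bézout bound: 1 ≤ 2 = deg(f)·deg(g), as expected for curves with no common component (the affine F_5-count falls short of the bound because intersections may lie at infinity, over extension fields, or carry multiplicity).


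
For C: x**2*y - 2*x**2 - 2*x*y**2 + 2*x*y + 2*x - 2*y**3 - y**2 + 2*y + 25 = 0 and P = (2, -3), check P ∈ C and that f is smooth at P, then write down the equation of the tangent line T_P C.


Tangent line at P: -42*x - 14*y + 42 = 0.

Step 1: f(2, -3) = 0, so P lies on C.
Step 2: partial derivatives
  f_x(x, y) = 2*x*y - 4*x - 2*y**2 + 2*y + 2, f_y(x, y) = x**2 - 4*x*y + 2*x - 6*y**2 - 2*y + 2.
  f_x(P) = -42, f_y(P) = -14 (gradient nonzero, so P is smooth).
Step 3: tangent line at P: -42·(x − 2) + -14·(y − -3) = 0.
Expanding: -42*x - 14*y + 42 = 0.


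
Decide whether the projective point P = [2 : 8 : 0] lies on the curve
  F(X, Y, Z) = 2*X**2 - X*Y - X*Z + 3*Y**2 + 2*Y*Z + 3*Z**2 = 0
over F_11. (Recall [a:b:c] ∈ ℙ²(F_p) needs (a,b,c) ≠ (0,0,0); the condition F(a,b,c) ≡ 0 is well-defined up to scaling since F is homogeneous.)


F(2,8,0) ≡ 8 (mod 11); P is NOT on the curve.

Evaluate F(2, 8, 0) term-by-term (mod 11).
  2*X**2 ↦ 2·4·1·1 = 8
  -X*Y ↦ -1·2·8·1 = -16
  -X*Z ↦ -1·2·1·0 = 0
  3*Y**2 ↦ 3·1·64·1 = 192
  2*Y*Z ↦ 2·1·8·0 = 0
  3*Z**2 ↦ 3·1·1·0 = 0
Sum: F(2, 8, 0) = (8) + (-16) + (0) + (192) + (0) + (0) = 184.
Reducing mod 11: 184 ≡ 8 (mod 11).
Since F(a, b, c) ≡ 8 ≠ 0 (mod 11), P does NOT lie on the curve.


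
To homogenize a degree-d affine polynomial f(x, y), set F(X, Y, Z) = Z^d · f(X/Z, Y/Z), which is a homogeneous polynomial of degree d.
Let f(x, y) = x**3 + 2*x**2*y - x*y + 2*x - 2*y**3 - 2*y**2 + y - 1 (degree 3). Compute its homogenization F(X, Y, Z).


F(X, Y, Z) = X**3 + 2*X**2*Y - X*Y*Z + 2*X*Z**2 - 2*Y**3 - 2*Y**2*Z + Y*Z**2 - Z**3

deg(f) = 3.
Substitute x = X/Z, y = Y/Z into f, then multiply by Z^3.
  monomial 1·x^3·y^0 ↦ 1·X^3·Y^0·Z^0.
  monomial 2·x^2·y^1 ↦ 2·X^2·Y^1·Z^0.
  monomial -1·x^1·y^1 ↦ -1·X^1·Y^1·Z^1.
  monomial 2·x^1·y^0 ↦ 2·X^1·Y^0·Z^2.
  monomial -2·x^0·y^3 ↦ -2·X^0·Y^3·Z^0.
  monomial -2·x^0·y^2 ↦ -2·X^0·Y^2·Z^1.
  monomial 1·x^0·y^1 ↦ 1·X^0·Y^1·Z^2.
  monomial -1·x^0·y^0 ↦ -1·X^0·Y^0·Z^3.
Collecting: F(X, Y, Z) = X**3 + 2*X**2*Y - X*Y*Z + 2*X*Z**2 - 2*Y**3 - 2*Y**2*Z + Y*Z**2 - Z**3.


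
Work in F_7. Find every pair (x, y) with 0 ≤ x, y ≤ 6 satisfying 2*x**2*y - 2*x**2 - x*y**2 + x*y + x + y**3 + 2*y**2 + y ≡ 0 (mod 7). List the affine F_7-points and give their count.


Affine F_7-points: {(0, 0), (0, 6), (3, 1), (4, 0), (5, 2), (5, 6), (6, 2)}; count = 7.

For each of the 49 pairs (x, y) ∈ F_7², evaluate f(x, y) mod 7. Record the zeros.
  x = 0: [0↦0, 1↦4, 2↦4, 3↦6, 4↦2, 5↦5, 6↦0]  zeros at y ∈ {0, 6}
  x = 1: [0↦6, 1↦5, 2↦5, 3↦5, 4↦4, 5↦1, 6↦2]  zeros at y ∈ ∅
  x = 2: [0↦1, 1↦6, 2↦3, 3↦5, 4↦4, 5↦6, 6↦3]  zeros at y ∈ ∅
  x = 3: [0↦6, 1↦0, 2↦5, 3↦6, 4↦2, 5↦6, 6↦3]  zeros at y ∈ {1}
  x = 4: [0↦0, 1↦1, 2↦4, 3↦1, 4↦5, 5↦1, 6↦2]  zeros at y ∈ {0}
  x = 5: [0↦4, 1↦2, 2↦0, 3↦4, 4↦6, 5↦5, 6↦0]  zeros at y ∈ {2, 6}
  x = 6: [0↦4, 1↦3, 2↦0, 3↦1, 4↦5, 5↦4, 6↦4]  zeros at y ∈ {2}
Collecting zeros: affine points = {(0, 0), (0, 6), (3, 1), (4, 0), (5, 2), (5, 6), (6, 2)}.
Total count |C(F_7)_aff| = 7.


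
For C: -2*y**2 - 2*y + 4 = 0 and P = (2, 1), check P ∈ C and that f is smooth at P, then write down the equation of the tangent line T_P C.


Tangent line at P: 6 - 6*y = 0.

Step 1: f(2, 1) = 0, so P lies on C.
Step 2: partial derivatives
  f_x(x, y) = 0, f_y(x, y) = -4*y - 2.
  f_x(P) = 0, f_y(P) = -6 (gradient nonzero, so P is smooth).
Step 3: tangent line at P: 0·(x − 2) + -6·(y − 1) = 0.
Expanding: 6 - 6*y = 0.


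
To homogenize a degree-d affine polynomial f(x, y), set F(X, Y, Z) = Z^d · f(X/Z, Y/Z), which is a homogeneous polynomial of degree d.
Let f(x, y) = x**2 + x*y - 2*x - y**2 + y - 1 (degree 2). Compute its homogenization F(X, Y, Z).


F(X, Y, Z) = X**2 + X*Y - 2*X*Z - Y**2 + Y*Z - Z**2

deg(f) = 2.
Substitute x = X/Z, y = Y/Z into f, then multiply by Z^2.
  monomial 1·x^2·y^0 ↦ 1·X^2·Y^0·Z^0.
  monomial 1·x^1·y^1 ↦ 1·X^1·Y^1·Z^0.
  monomial -2·x^1·y^0 ↦ -2·X^1·Y^0·Z^1.
  monomial -1·x^0·y^2 ↦ -1·X^0·Y^2·Z^0.
  monomial 1·x^0·y^1 ↦ 1·X^0·Y^1·Z^1.
  monomial -1·x^0·y^0 ↦ -1·X^0·Y^0·Z^2.
Collecting: F(X, Y, Z) = X**2 + X*Y - 2*X*Z - Y**2 + Y*Z - Z**2.


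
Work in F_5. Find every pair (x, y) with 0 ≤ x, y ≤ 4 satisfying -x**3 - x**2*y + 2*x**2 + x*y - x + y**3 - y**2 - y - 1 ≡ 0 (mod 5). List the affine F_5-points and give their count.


Affine F_5-points: {(2, 2), (3, 1), (4, 1)}; count = 3.

For each of the 25 pairs (x, y) ∈ F_5², evaluate f(x, y) mod 5. Record the zeros.
  x = 0: [0↦4, 1↦3, 2↦1, 3↦4, 4↦3]  zeros at y ∈ ∅
  x = 1: [0↦4, 1↦3, 2↦1, 3↦4, 4↦3]  zeros at y ∈ ∅
  x = 2: [0↦2, 1↦4, 2↦0, 3↦1, 4↦3]  zeros at y ∈ {2}
  x = 3: [0↦2, 1↦0, 2↦2, 3↦4, 4↦2]  zeros at y ∈ {1}
  x = 4: [0↦3, 1↦0, 2↦1, 3↦2, 4↦4]  zeros at y ∈ {1}
Collecting zeros: affine points = {(2, 2), (3, 1), (4, 1)}.
Total count |C(F_5)_aff| = 3.


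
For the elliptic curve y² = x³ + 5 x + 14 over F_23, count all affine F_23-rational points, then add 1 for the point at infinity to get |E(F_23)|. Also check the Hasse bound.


Affine points = {(2, 3), (2, 20), (4, 11), (4, 12), (5, 7), (5, 16), (7, 1), (7, 22), (9, 11), (9, 12), (10, 11), (10, 12), (12, 10), (12, 13), (16, 2), (16, 21), (18, 5), (18, 18), (20, 8), (20, 15), (22, 10), (22, 13)}; affine count = 22; |E(F_23)| = 23.

Discriminant check: Δ ∝ 4a³ + 27b² = 4·5³ + 27·14² = 4·125 + 27·196 ≡ 19 (mod 23). Nonzero ⇒ E is nonsingular.
For each x ∈ F_23, compute rhs = x³ + 5·x + 14 mod 23, then count y ∈ F_23 with y² ≡ rhs.
  x = 0: rhs = 14, matching y values: none (0 points).
  x = 1: rhs = 20, matching y values: none (0 points).
  x = 2: rhs = 9, matching y values: 3, 20 (2 points).
  x = 3: rhs = 10, matching y values: none (0 points).
  x = 4: rhs = 6, matching y values: 11, 12 (2 points).
  x = 5: rhs = 3, matching y values: 7, 16 (2 points).
  x = 6: rhs = 7, matching y values: none (0 points).
  x = 7: rhs = 1, matching y values: 1, 22 (2 points).
  x = 8: rhs = 14, matching y values: none (0 points).
  x = 9: rhs = 6, matching y values: 11, 12 (2 points).
  x = 10: rhs = 6, matching y values: 11, 12 (2 points).
  x = 11: rhs = 20, matching y values: none (0 points).
  x = 12: rhs = 8, matching y values: 10, 13 (2 points).
  x = 13: rhs = 22, matching y values: none (0 points).
  x = 14: rhs = 22, matching y values: none (0 points).
  x = 15: rhs = 14, matching y values: none (0 points).
  x = 16: rhs = 4, matching y values: 2, 21 (2 points).
  x = 17: rhs = 21, matching y values: none (0 points).
  x = 18: rhs = 2, matching y values: 5, 18 (2 points).
  x = 19: rhs = 22, matching y values: none (0 points).
  x = 20: rhs = 18, matching y values: 8, 15 (2 points).
  x = 21: rhs = 19, matching y values: none (0 points).
  x = 22: rhs = 8, matching y values: 10, 13 (2 points).
Total affine count: 22.
Full point count |E(F_23)| = 22 + 1 = 23.
Hasse bound: |23 − (23+1)| = |-1| = 1 ≤ 2√23 ≈ 9.5917 ✓.


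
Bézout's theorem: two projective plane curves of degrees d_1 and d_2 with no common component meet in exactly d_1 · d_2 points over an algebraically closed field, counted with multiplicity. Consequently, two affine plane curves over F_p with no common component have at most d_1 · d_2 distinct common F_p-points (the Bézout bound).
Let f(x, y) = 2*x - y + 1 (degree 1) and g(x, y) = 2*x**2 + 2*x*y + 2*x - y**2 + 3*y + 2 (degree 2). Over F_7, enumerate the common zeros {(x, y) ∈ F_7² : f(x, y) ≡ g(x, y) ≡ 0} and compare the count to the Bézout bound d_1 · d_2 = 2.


Common zeros: {(5, 4), (6, 6)}; count = 2; Bézout bound = 2.

deg(f) = 1, deg(g) = 2, so Bézout bound = 2.
Scan x ∈ F_7. For each x, list the y ∈ F_7 with f(x, y) ≡ 0 and those with g(x, y) ≡ 0 (mod 7); the common zeros in that column are the intersection.
  x = 0: f ≡ 0 at y ∈ {1}; g ≡ 0 at y ∈ ∅; common: ∅.
  x = 1: f ≡ 0 at y ∈ {3}; g ≡ 0 at y ∈ {6}; common: ∅.
  x = 2: f ≡ 0 at y ∈ {5}; g ≡ 0 at y ∈ {0}; common: ∅.
  x = 3: f ≡ 0 at y ∈ {0}; g ≡ 0 at y ∈ ∅; common: ∅.
  x = 4: f ≡ 0 at y ∈ {2}; g ≡ 0 at y ∈ {0, 4}; common: ∅.
  x = 5: f ≡ 0 at y ∈ {4}; g ≡ 0 at y ∈ {2, 4}; common: {4}.
  x = 6: f ≡ 0 at y ∈ {6}; g ≡ 0 at y ∈ {2, 6}; common: {6}.
Collecting: common zeros = {(5, 4), (6, 6)}, so the count is 2.
Comparison with the Bézout bound: 2 ≤ 2 = deg(f)·deg(g), as expected for curves with no common component (the bound is attained).


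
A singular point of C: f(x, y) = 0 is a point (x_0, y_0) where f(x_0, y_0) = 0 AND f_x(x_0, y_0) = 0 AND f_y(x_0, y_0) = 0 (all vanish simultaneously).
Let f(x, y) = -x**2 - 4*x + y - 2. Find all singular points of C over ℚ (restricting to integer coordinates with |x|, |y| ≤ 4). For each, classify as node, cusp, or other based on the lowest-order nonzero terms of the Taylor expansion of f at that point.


No singular points in the scanned grid; C is smooth there.

Compute partial derivatives:
  f_x = -2*x - 4.
  f_y = 1.
f_y = 1 is a nonzero constant, so f_y never vanishes: no point (x, y) can satisfy f = f_x = f_y = 0. In particular no (x, y) ∈ {−4, ..., 4}² is singular; the curve is smooth.


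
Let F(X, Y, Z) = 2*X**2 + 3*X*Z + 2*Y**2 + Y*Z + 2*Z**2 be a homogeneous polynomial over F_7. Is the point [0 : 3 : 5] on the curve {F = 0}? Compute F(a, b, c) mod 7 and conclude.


F(0,3,5) ≡ 6 (mod 7); P is NOT on the curve.

Evaluate F(0, 3, 5) term-by-term (mod 7).
  2*X**2 ↦ 2·0·1·1 = 0
  3*X*Z ↦ 3·0·1·5 = 0
  2*Y**2 ↦ 2·1·9·1 = 18
  Y*Z ↦ 1·1·3·5 = 15
  2*Z**2 ↦ 2·1·1·25 = 50
Sum: F(0, 3, 5) = (0) + (0) + (18) + (15) + (50) = 83.
Reducing mod 7: 83 ≡ 6 (mod 7).
Since F(a, b, c) ≡ 6 ≠ 0 (mod 7), P does NOT lie on the curve.


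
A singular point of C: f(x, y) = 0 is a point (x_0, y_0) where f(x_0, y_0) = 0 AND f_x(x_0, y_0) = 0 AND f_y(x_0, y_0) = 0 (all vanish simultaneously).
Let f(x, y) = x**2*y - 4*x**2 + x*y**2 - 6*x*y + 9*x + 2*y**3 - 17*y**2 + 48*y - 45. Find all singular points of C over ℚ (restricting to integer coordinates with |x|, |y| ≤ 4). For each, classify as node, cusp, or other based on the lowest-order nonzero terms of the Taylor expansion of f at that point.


Singular points: {(0, 3)}; classification: node.

Compute partial derivatives:
  f_x = 2*x*y - 8*x + y**2 - 6*y + 9.
  f_y = x**2 + 2*x*y - 6*x + 6*y**2 - 34*y + 48.
Scan x_0 ∈ {−4, ..., 4}. For each x_0, f_y(x_0, y) is a polynomial in y; find its integer roots y ∈ {−4, ..., 4}, then test f_x and f at those candidates.
  x = -4: f_y(-4, y) = 6*y**2 - 42*y + 88; no integer root y with |y| ≤ 4.
  x = -3: f_y(-3, y) = 6*y**2 - 40*y + 75; no integer root y with |y| ≤ 4.
  x = -2: f_y(-2, y) = 6*y**2 - 38*y + 64; no integer root y with |y| ≤ 4.
  x = -1: f_y(-1, y) = 6*y**2 - 36*y + 55; no integer root y with |y| ≤ 4.
  x = 0: f_y(0, y) = 6*y**2 - 34*y + 48; vanishes at y ∈ {3}. (0, 3): f_x = 0, f = 0 — SINGULAR.
  x = 1: f_y(1, y) = 6*y**2 - 32*y + 43; no integer root y with |y| ≤ 4.
  x = 2: f_y(2, y) = 6*y**2 - 30*y + 40; no integer root y with |y| ≤ 4.
  x = 3: f_y(3, y) = 6*y**2 - 28*y + 39; no integer root y with |y| ≤ 4.
  x = 4: f_y(4, y) = 6*y**2 - 26*y + 40; no integer root y with |y| ≤ 4.
Only singular point on the grid: (0, 3).
Classify: substitute x = 0 + u, y = 3 + v and expand: f = u**2*v - u**2 + u*v**2 + 2*v**3 + v**2.
No constant or linear terms (consistent with a singular point). Quadratic part: -u**2 + v**2. Cubic part: u**2*v + u*v**2 + 2*v**3.
The quadratic part v**2 - u**2 = (v − u)(v + u) splits into two distinct linear factors, so there are two distinct tangent lines y − 3 = ±(x − 0) — this is a node (ordinary double point).
Classification: node.


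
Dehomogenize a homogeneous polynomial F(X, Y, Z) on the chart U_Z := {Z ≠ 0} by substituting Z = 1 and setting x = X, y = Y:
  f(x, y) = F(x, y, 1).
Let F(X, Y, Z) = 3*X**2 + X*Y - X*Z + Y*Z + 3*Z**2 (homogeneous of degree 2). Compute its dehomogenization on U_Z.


f(x, y) = 3*x**2 + x*y - x + y + 3

On U_Z we set Z = 1. Each monomial c·X^i·Y^j·Z^k in F becomes c·x^i·y^j·1^k = c·x^i·y^j.
Substituting Z = 1: F(X, Y, 1) = 3*x**2 + x*y - x + y + 3.
Note: deg(f) ≤ deg(F) = 2; strict inequality happens when F is divisible by Z (lost terms).


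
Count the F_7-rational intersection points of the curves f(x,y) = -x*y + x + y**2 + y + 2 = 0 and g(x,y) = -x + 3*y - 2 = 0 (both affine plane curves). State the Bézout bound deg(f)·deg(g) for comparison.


Common zeros: {(0, 3), (5, 0)}; count = 2; Bézout bound = 2.

deg(f) = 2, deg(g) = 1, so Bézout bound = 2.
Scan x ∈ F_7. For each x, list the y ∈ F_7 with f(x, y) ≡ 0 and those with g(x, y) ≡ 0 (mod 7); the common zeros in that column are the intersection.
  x = 0: f ≡ 0 at y ∈ {3}; g ≡ 0 at y ∈ {3}; common: {3}.
  x = 1: f ≡ 0 at y ∈ {2, 5}; g ≡ 0 at y ∈ {1}; common: ∅.
  x = 2: f ≡ 0 at y ∈ ∅; g ≡ 0 at y ∈ {6}; common: ∅.
  x = 3: f ≡ 0 at y ∈ ∅; g ≡ 0 at y ∈ {4}; common: ∅.
  x = 4: f ≡ 0 at y ∈ ∅; g ≡ 0 at y ∈ {2}; common: ∅.
  x = 5: f ≡ 0 at y ∈ {0, 4}; g ≡ 0 at y ∈ {0}; common: {0}.
  x = 6: f ≡ 0 at y ∈ {6}; g ≡ 0 at y ∈ {5}; common: ∅.
Collecting: common zeros = {(0, 3), (5, 0)}, so the count is 2.
Comparison with the Bézout bound: 2 ≤ 2 = deg(f)·deg(g), as expected for curves with no common component (the bound is attained).


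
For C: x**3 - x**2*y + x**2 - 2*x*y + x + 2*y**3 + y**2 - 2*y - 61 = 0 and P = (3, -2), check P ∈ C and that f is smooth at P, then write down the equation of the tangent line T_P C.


Tangent line at P: 50*x + 3*y - 144 = 0.

Step 1: f(3, -2) = 0, so P lies on C.
Step 2: partial derivatives
  f_x(x, y) = 3*x**2 - 2*x*y + 2*x - 2*y + 1, f_y(x, y) = -x**2 - 2*x + 6*y**2 + 2*y - 2.
  f_x(P) = 50, f_y(P) = 3 (gradient nonzero, so P is smooth).
Step 3: tangent line at P: 50·(x − 3) + 3·(y − -2) = 0.
Expanding: 50*x + 3*y - 144 = 0.


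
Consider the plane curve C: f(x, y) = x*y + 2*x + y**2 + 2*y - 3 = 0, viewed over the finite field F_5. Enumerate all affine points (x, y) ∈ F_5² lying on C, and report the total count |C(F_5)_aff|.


Affine F_5-points: {(0, 1), (0, 2), (4, 0), (4, 4)}; count = 4.

For each of the 25 pairs (x, y) ∈ F_5², evaluate f(x, y) mod 5. Record the zeros.
  x = 0: [0↦2, 1↦0, 2↦0, 3↦2, 4↦1]  zeros at y ∈ {1, 2}
  x = 1: [0↦4, 1↦3, 2↦4, 3↦2, 4↦2]  zeros at y ∈ ∅
  x = 2: [0↦1, 1↦1, 2↦3, 3↦2, 4↦3]  zeros at y ∈ ∅
  x = 3: [0↦3, 1↦4, 2↦2, 3↦2, 4↦4]  zeros at y ∈ ∅
  x = 4: [0↦0, 1↦2, 2↦1, 3↦2, 4↦0]  zeros at y ∈ {0, 4}
Collecting zeros: affine points = {(0, 1), (0, 2), (4, 0), (4, 4)}.
Total count |C(F_5)_aff| = 4.


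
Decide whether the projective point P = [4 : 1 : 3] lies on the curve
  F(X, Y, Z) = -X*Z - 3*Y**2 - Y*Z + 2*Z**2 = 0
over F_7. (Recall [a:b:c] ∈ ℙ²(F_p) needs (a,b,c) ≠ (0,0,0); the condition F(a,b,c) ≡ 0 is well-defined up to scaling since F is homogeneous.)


F(4,1,3) ≡ 0 (mod 7); P is on the curve.

Evaluate F(4, 1, 3) term-by-term (mod 7).
  -X*Z ↦ -1·4·1·3 = -12
  -3*Y**2 ↦ -3·1·1·1 = -3
  -Y*Z ↦ -1·1·1·3 = -3
  2*Z**2 ↦ 2·1·1·9 = 18
Sum: F(4, 1, 3) = (-12) + (-3) + (-3) + (18) = 0.
Reducing mod 7: 0 ≡ 0 (mod 7).
Since F(a, b, c) ≡ 0 (mod 7), P lies on the curve.


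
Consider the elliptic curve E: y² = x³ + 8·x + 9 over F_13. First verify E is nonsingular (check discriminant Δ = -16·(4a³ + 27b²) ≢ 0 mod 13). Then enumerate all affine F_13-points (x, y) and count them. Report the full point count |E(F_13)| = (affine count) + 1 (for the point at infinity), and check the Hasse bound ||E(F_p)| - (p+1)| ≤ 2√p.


Affine points = {(0, 3), (0, 10), (4, 1), (4, 12), (6, 0), (8, 0), (9, 2), (9, 11), (10, 6), (10, 7), (12, 0)}; affine count = 11; |E(F_13)| = 12.

Discriminant check: Δ ∝ 4a³ + 27b² = 4·8³ + 27·9² = 4·512 + 27·81 ≡ 10 (mod 13). Nonzero ⇒ E is nonsingular.
For each x ∈ F_13, compute rhs = x³ + 8·x + 9 mod 13, then count y ∈ F_13 with y² ≡ rhs.
  x = 0: rhs = 9, matching y values: 3, 10 (2 points).
  x = 1: rhs = 5, matching y values: none (0 points).
  x = 2: rhs = 7, matching y values: none (0 points).
  x = 3: rhs = 8, matching y values: none (0 points).
  x = 4: rhs = 1, matching y values: 1, 12 (2 points).
  x = 5: rhs = 5, matching y values: none (0 points).
  x = 6: rhs = 0, matching y values: 0 (1 points).
  x = 7: rhs = 5, matching y values: none (0 points).
  x = 8: rhs = 0, matching y values: 0 (1 points).
  x = 9: rhs = 4, matching y values: 2, 11 (2 points).
  x = 10: rhs = 10, matching y values: 6, 7 (2 points).
  x = 11: rhs = 11, matching y values: none (0 points).
  x = 12: rhs = 0, matching y values: 0 (1 points).
Total affine count: 11.
Full point count |E(F_13)| = 11 + 1 = 12.
Hasse bound: |12 − (13+1)| = |-2| = 2 ≤ 2√13 ≈ 7.2111 ✓.


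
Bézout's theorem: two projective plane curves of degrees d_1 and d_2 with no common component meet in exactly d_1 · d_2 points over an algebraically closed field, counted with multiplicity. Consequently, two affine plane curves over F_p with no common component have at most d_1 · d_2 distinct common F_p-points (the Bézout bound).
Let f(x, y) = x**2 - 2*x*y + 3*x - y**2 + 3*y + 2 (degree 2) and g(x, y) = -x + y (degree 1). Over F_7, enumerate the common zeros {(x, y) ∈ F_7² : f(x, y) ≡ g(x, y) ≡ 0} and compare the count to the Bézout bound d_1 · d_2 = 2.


Common zeros: ∅; count = 0; Bézout bound = 2.

deg(f) = 2, deg(g) = 1, so Bézout bound = 2.
Scan x ∈ F_7. For each x, list the y ∈ F_7 with f(x, y) ≡ 0 and those with g(x, y) ≡ 0 (mod 7); the common zeros in that column are the intersection.
  x = 0: f ≡ 0 at y ∈ ∅; g ≡ 0 at y ∈ {0}; common: ∅.
  x = 1: f ≡ 0 at y ∈ {3, 5}; g ≡ 0 at y ∈ {1}; common: ∅.
  x = 2: f ≡ 0 at y ∈ {3}; g ≡ 0 at y ∈ {2}; common: ∅.
  x = 3: f ≡ 0 at y ∈ ∅; g ≡ 0 at y ∈ {3}; common: ∅.
  x = 4: f ≡ 0 at y ∈ ∅; g ≡ 0 at y ∈ {4}; common: ∅.
  x = 5: f ≡ 0 at y ∈ {0}; g ≡ 0 at y ∈ {5}; common: ∅.
  x = 6: f ≡ 0 at y ∈ {0, 5}; g ≡ 0 at y ∈ {6}; common: ∅.
Collecting: common zeros = ∅, so the count is 0.
Comparison with the Bézout bound: 0 ≤ 2 = deg(f)·deg(g), as expected for curves with no common component (the affine F_7-count falls short of the bound because intersections may lie at infinity, over extension fields, or carry multiplicity).


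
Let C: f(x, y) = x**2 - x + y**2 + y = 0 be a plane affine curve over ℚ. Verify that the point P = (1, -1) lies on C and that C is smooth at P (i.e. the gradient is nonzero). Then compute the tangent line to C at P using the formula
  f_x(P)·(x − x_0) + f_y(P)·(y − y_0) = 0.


Tangent line at P: x - y - 2 = 0.

Step 1: f(1, -1) = 0, so P lies on C.
Step 2: partial derivatives
  f_x(x, y) = 2*x - 1, f_y(x, y) = 2*y + 1.
  f_x(P) = 1, f_y(P) = -1 (gradient nonzero, so P is smooth).
Step 3: tangent line at P: 1·(x − 1) + -1·(y − -1) = 0.
Expanding: x - y - 2 = 0.


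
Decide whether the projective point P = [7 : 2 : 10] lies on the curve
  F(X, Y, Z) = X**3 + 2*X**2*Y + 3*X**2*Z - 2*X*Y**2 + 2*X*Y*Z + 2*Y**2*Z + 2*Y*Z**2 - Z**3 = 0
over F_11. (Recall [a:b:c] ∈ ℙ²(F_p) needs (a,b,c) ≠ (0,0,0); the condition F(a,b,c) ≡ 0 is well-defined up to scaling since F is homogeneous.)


F(7,2,10) ≡ 8 (mod 11); P is NOT on the curve.

Evaluate F(7, 2, 10) term-by-term (mod 11).
  X**3 ↦ 1·343·1·1 = 343
  2*X**2*Y ↦ 2·49·2·1 = 196
  3*X**2*Z ↦ 3·49·1·10 = 1470
  -2*X*Y**2 ↦ -2·7·4·1 = -56
  2*X*Y*Z ↦ 2·7·2·10 = 280
  2*Y**2*Z ↦ 2·1·4·10 = 80
  2*Y*Z**2 ↦ 2·1·2·100 = 400
  -Z**3 ↦ -1·1·1·1000 = -1000
Sum: F(7, 2, 10) = (343) + (196) + (1470) + (-56) + (280) + (80) + (400) + (-1000) = 1713.
Reducing mod 11: 1713 ≡ 8 (mod 11).
Since F(a, b, c) ≡ 8 ≠ 0 (mod 11), P does NOT lie on the curve.


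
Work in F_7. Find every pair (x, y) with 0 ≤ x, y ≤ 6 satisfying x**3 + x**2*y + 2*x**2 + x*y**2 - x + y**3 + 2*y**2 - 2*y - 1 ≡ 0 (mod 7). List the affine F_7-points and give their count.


Affine F_7-points: {(0, 1), (1, 5), (2, 6), (4, 0), (4, 1), (6, 4)}; count = 6.

For each of the 49 pairs (x, y) ∈ F_7², evaluate f(x, y) mod 7. Record the zeros.
  x = 0: [0↦6, 1↦0, 2↦4, 3↦3, 4↦3, 5↦3, 6↦2]  zeros at y ∈ {1}
  x = 1: [0↦1, 1↦4, 2↦5, 3↦3, 4↦4, 5↦0, 6↦4]  zeros at y ∈ {5}
  x = 2: [0↦6, 1↦6, 2↦6, 3↦5, 4↦2, 5↦3, 6↦0]  zeros at y ∈ {6}
  x = 3: [0↦6, 1↦5, 2↦6, 3↦1, 4↦3, 5↦4, 6↦3]  zeros at y ∈ ∅
  x = 4: [0↦0, 1↦0, 2↦4, 3↦4, 4↦6, 5↦2, 6↦5]  zeros at y ∈ {0, 1}
  x = 5: [0↦1, 1↦4, 2↦6, 3↦6, 4↦3, 5↦3, 6↦5]  zeros at y ∈ ∅
  x = 6: [0↦1, 1↦2, 2↦4, 3↦6, 4↦0, 5↦6, 6↦2]  zeros at y ∈ {4}
Collecting zeros: affine points = {(0, 1), (1, 5), (2, 6), (4, 0), (4, 1), (6, 4)}.
Total count |C(F_7)_aff| = 6.


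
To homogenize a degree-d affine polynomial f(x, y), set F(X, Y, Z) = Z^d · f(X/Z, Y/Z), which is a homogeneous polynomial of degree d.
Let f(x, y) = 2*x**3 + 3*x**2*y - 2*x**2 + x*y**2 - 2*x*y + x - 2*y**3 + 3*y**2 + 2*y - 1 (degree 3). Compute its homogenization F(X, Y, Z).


F(X, Y, Z) = 2*X**3 + 3*X**2*Y - 2*X**2*Z + X*Y**2 - 2*X*Y*Z + X*Z**2 - 2*Y**3 + 3*Y**2*Z + 2*Y*Z**2 - Z**3

deg(f) = 3.
Substitute x = X/Z, y = Y/Z into f, then multiply by Z^3.
  monomial 2·x^3·y^0 ↦ 2·X^3·Y^0·Z^0.
  monomial 3·x^2·y^1 ↦ 3·X^2·Y^1·Z^0.
  monomial -2·x^2·y^0 ↦ -2·X^2·Y^0·Z^1.
  monomial 1·x^1·y^2 ↦ 1·X^1·Y^2·Z^0.
  monomial -2·x^1·y^1 ↦ -2·X^1·Y^1·Z^1.
  monomial 1·x^1·y^0 ↦ 1·X^1·Y^0·Z^2.
  monomial -2·x^0·y^3 ↦ -2·X^0·Y^3·Z^0.
  monomial 3·x^0·y^2 ↦ 3·X^0·Y^2·Z^1.
  monomial 2·x^0·y^1 ↦ 2·X^0·Y^1·Z^2.
  monomial -1·x^0·y^0 ↦ -1·X^0·Y^0·Z^3.
Collecting: F(X, Y, Z) = 2*X**3 + 3*X**2*Y - 2*X**2*Z + X*Y**2 - 2*X*Y*Z + X*Z**2 - 2*Y**3 + 3*Y**2*Z + 2*Y*Z**2 - Z**3.
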